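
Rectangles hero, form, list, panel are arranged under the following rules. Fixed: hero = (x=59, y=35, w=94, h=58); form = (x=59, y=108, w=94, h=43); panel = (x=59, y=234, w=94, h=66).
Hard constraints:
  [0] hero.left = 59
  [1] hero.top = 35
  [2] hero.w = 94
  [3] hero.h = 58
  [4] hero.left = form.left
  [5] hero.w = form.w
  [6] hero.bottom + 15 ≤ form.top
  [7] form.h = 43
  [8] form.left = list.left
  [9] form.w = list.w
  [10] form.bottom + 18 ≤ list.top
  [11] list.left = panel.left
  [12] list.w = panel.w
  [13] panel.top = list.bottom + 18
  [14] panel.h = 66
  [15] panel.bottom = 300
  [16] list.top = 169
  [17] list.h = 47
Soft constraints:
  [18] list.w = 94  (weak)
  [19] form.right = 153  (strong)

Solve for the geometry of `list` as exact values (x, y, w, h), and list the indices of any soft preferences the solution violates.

1. list.x = 59  [form.left = list.left]
2. list.w = 94  [form.w = list.w]
3. list.y = 169  [list.top = 169]
4. list.h = 47  [list.h = 47]

list = (x=59, y=169, w=94, h=47)
violated soft preferences: none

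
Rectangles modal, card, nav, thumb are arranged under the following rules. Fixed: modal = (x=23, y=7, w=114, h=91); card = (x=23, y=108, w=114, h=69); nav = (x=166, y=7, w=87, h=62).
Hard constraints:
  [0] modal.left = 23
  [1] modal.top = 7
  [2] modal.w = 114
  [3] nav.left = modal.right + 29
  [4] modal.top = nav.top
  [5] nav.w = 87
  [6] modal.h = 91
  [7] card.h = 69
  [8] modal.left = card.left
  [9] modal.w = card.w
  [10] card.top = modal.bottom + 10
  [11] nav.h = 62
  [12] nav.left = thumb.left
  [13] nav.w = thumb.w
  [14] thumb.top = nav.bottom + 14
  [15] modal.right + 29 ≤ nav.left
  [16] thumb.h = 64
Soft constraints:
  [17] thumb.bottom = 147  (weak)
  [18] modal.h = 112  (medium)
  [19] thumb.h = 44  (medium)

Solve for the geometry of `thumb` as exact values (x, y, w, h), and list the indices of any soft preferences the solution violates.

1. thumb.x = 166  [nav.left = thumb.left]
2. thumb.w = 87  [nav.w = thumb.w]
3. thumb.y = 83  [thumb.top = nav.bottom + 14]
4. thumb.h = 64  [thumb.h = 64]

thumb = (x=166, y=83, w=87, h=64)
violated soft preferences: 18, 19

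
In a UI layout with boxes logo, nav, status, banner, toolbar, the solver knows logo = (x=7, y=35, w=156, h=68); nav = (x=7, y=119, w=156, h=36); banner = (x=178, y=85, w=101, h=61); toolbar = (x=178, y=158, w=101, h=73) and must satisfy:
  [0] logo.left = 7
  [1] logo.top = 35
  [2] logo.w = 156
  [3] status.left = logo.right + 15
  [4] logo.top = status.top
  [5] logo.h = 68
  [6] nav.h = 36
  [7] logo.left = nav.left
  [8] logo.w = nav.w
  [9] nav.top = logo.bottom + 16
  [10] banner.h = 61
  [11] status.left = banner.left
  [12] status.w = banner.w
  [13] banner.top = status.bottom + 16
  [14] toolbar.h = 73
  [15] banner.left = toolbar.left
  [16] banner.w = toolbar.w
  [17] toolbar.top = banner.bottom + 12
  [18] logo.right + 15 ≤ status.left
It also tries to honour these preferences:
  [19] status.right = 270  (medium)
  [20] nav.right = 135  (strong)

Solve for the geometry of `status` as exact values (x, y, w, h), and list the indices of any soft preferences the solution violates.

1. status.x = 178  [status.left = logo.right + 15]
2. status.y = 35  [logo.top = status.top]
3. status.w = 101  [status.w = banner.w]
4. status.h = 34  [banner.top = status.bottom + 16]

status = (x=178, y=35, w=101, h=34)
violated soft preferences: 19, 20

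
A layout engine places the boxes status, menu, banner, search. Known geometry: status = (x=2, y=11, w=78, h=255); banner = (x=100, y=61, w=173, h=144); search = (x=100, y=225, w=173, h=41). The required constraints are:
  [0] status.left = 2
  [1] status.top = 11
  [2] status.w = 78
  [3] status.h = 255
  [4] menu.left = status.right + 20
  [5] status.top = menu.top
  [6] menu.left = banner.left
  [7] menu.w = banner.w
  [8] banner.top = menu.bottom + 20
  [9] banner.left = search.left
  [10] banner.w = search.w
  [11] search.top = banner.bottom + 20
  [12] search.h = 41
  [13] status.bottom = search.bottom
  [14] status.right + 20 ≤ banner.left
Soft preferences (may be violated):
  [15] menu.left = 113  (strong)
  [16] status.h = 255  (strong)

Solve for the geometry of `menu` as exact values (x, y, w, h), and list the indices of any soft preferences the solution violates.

menu = (x=100, y=11, w=173, h=30)
violated soft preferences: 15

1. menu.x = 100  [menu.left = status.right + 20]
2. menu.y = 11  [status.top = menu.top]
3. menu.w = 173  [menu.w = banner.w]
4. menu.h = 30  [banner.top = menu.bottom + 20]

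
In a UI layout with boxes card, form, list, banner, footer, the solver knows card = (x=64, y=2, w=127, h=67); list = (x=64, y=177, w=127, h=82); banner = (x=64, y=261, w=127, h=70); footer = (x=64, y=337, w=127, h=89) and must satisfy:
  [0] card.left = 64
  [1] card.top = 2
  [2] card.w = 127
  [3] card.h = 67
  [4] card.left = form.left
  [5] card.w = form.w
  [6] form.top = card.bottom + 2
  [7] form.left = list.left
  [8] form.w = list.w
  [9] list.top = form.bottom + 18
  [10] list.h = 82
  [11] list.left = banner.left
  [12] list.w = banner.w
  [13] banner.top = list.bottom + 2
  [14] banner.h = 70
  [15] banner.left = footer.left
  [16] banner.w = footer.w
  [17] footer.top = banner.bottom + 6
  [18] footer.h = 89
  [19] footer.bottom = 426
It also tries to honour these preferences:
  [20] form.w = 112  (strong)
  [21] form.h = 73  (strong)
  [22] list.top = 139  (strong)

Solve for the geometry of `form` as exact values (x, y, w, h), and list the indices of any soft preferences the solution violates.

form = (x=64, y=71, w=127, h=88)
violated soft preferences: 20, 21, 22

1. form.x = 64  [card.left = form.left]
2. form.w = 127  [card.w = form.w]
3. form.y = 71  [form.top = card.bottom + 2]
4. form.h = 88  [list.top = form.bottom + 18]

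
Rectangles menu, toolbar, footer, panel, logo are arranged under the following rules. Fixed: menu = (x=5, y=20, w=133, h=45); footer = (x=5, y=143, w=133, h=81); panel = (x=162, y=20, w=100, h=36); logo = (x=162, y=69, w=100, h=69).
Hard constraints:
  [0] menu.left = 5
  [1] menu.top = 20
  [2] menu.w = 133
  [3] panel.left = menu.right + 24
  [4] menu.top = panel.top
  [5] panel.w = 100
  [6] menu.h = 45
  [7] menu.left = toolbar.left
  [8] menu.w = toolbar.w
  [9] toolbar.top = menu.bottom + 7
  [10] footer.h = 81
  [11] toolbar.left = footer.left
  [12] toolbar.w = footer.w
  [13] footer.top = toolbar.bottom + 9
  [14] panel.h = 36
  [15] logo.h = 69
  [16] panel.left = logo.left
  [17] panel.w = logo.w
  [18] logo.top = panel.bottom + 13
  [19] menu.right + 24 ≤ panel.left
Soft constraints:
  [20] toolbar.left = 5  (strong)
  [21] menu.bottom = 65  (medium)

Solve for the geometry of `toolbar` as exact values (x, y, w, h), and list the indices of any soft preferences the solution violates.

1. toolbar.x = 5  [menu.left = toolbar.left]
2. toolbar.w = 133  [menu.w = toolbar.w]
3. toolbar.y = 72  [toolbar.top = menu.bottom + 7]
4. toolbar.h = 62  [footer.top = toolbar.bottom + 9]

toolbar = (x=5, y=72, w=133, h=62)
violated soft preferences: none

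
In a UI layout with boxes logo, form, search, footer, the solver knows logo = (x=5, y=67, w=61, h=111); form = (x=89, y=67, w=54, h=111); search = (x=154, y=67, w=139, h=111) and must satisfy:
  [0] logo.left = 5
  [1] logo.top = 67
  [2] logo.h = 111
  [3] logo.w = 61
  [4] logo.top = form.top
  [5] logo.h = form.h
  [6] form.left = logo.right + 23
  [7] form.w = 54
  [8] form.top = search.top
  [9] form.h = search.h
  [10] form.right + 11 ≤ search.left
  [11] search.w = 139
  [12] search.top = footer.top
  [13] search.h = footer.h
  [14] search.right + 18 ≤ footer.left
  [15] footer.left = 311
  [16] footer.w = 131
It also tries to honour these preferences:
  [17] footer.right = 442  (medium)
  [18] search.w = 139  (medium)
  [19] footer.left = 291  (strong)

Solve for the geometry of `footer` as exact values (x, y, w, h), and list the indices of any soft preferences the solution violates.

1. footer.y = 67  [search.top = footer.top]
2. footer.h = 111  [search.h = footer.h]
3. footer.x = 311  [footer.left = 311]
4. footer.w = 131  [footer.w = 131]

footer = (x=311, y=67, w=131, h=111)
violated soft preferences: 19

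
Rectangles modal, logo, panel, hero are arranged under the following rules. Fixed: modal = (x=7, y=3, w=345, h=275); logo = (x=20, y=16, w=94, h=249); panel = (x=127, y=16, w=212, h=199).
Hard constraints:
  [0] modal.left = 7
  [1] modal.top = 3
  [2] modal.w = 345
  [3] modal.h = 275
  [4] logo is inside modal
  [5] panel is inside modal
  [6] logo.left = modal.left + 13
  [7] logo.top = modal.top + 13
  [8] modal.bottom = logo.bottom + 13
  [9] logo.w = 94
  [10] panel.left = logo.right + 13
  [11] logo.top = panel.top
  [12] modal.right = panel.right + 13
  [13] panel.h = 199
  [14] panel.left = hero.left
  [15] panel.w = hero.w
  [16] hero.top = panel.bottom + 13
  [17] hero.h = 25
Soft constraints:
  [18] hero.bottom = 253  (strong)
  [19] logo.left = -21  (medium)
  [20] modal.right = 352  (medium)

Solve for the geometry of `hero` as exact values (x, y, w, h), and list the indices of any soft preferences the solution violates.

hero = (x=127, y=228, w=212, h=25)
violated soft preferences: 19

1. hero.x = 127  [panel.left = hero.left]
2. hero.w = 212  [panel.w = hero.w]
3. hero.y = 228  [hero.top = panel.bottom + 13]
4. hero.h = 25  [hero.h = 25]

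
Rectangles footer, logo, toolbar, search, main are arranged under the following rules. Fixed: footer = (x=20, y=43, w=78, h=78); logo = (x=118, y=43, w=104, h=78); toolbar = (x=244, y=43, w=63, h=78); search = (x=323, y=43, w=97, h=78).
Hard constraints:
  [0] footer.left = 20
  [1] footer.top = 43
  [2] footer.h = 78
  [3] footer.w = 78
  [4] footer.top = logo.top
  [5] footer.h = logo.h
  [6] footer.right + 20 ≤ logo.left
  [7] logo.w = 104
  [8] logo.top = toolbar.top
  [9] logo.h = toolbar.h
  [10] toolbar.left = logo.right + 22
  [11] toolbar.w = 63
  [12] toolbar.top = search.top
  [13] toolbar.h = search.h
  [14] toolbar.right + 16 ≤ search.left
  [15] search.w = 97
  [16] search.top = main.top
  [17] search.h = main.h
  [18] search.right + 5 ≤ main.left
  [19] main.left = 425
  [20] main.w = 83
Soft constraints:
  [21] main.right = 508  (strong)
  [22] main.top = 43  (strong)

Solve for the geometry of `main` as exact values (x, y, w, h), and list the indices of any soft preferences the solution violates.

1. main.y = 43  [search.top = main.top]
2. main.h = 78  [search.h = main.h]
3. main.x = 425  [main.left = 425]
4. main.w = 83  [main.w = 83]

main = (x=425, y=43, w=83, h=78)
violated soft preferences: none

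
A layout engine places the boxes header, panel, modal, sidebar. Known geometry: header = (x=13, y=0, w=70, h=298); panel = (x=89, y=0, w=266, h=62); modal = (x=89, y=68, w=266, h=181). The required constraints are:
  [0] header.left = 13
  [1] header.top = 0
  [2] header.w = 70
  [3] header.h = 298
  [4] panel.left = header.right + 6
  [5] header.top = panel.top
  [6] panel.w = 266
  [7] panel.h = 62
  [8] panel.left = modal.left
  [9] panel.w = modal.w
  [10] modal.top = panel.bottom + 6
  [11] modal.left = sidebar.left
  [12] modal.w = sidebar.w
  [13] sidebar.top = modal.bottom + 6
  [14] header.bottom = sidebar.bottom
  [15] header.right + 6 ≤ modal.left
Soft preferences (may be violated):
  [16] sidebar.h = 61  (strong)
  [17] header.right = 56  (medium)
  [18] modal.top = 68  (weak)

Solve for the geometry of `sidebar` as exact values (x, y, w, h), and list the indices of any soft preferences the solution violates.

sidebar = (x=89, y=255, w=266, h=43)
violated soft preferences: 16, 17

1. sidebar.x = 89  [modal.left = sidebar.left]
2. sidebar.w = 266  [modal.w = sidebar.w]
3. sidebar.y = 255  [sidebar.top = modal.bottom + 6]
4. sidebar.h = 43  [header.bottom = sidebar.bottom]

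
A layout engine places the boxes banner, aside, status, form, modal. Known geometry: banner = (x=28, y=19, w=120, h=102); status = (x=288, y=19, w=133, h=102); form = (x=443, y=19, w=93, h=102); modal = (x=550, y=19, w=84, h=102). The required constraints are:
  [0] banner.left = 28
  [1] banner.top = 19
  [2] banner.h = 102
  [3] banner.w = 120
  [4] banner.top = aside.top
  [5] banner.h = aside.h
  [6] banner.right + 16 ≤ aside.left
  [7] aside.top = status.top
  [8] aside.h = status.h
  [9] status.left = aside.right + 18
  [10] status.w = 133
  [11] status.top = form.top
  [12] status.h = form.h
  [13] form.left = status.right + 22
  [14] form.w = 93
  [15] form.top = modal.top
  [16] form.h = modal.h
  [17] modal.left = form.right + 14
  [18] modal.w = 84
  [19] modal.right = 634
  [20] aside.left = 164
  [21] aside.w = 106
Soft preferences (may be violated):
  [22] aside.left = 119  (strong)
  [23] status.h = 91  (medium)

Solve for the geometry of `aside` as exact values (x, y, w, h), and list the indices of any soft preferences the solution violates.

1. aside.y = 19  [banner.top = aside.top]
2. aside.h = 102  [banner.h = aside.h]
3. aside.x = 164  [aside.left = 164]
4. aside.w = 106  [aside.w = 106]

aside = (x=164, y=19, w=106, h=102)
violated soft preferences: 22, 23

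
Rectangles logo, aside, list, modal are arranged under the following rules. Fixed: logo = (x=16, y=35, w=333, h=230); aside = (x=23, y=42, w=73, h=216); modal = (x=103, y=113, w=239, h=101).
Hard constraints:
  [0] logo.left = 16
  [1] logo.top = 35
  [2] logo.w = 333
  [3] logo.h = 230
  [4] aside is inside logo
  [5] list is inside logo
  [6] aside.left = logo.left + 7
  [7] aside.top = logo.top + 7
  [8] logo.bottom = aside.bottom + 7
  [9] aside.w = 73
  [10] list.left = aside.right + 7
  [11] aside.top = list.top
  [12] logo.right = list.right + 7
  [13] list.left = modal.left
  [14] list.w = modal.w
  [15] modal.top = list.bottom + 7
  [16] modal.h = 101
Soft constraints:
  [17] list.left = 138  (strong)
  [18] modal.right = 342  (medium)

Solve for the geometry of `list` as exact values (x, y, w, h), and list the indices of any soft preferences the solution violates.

list = (x=103, y=42, w=239, h=64)
violated soft preferences: 17

1. list.x = 103  [list.left = aside.right + 7]
2. list.y = 42  [aside.top = list.top]
3. list.w = 239  [logo.right = list.right + 7]
4. list.h = 64  [modal.top = list.bottom + 7]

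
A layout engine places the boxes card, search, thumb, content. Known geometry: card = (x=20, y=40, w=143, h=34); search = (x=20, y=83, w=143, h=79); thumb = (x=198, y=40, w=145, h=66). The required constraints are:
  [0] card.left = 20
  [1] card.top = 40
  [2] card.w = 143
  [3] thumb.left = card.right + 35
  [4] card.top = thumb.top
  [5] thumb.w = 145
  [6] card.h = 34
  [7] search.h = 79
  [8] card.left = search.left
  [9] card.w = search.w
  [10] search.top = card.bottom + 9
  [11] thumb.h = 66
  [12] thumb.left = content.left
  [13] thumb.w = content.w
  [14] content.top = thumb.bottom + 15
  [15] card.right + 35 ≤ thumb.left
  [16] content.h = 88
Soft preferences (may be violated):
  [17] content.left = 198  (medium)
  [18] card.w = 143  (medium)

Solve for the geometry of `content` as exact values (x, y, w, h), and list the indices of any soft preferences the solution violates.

content = (x=198, y=121, w=145, h=88)
violated soft preferences: none

1. content.x = 198  [thumb.left = content.left]
2. content.w = 145  [thumb.w = content.w]
3. content.y = 121  [content.top = thumb.bottom + 15]
4. content.h = 88  [content.h = 88]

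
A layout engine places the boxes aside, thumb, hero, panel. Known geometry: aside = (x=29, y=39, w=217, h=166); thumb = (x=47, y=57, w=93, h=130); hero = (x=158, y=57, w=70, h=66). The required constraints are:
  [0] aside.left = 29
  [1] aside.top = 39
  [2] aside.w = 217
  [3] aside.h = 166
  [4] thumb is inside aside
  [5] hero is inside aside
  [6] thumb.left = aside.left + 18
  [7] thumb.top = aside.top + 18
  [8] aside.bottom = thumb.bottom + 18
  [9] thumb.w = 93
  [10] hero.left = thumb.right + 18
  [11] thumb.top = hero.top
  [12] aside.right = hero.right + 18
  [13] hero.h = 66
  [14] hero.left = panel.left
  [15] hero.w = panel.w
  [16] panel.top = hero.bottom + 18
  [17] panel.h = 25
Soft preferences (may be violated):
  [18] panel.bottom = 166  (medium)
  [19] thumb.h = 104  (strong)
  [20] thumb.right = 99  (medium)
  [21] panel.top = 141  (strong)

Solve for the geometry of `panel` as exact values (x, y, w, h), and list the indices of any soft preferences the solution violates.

panel = (x=158, y=141, w=70, h=25)
violated soft preferences: 19, 20

1. panel.x = 158  [hero.left = panel.left]
2. panel.w = 70  [hero.w = panel.w]
3. panel.y = 141  [panel.top = hero.bottom + 18]
4. panel.h = 25  [panel.h = 25]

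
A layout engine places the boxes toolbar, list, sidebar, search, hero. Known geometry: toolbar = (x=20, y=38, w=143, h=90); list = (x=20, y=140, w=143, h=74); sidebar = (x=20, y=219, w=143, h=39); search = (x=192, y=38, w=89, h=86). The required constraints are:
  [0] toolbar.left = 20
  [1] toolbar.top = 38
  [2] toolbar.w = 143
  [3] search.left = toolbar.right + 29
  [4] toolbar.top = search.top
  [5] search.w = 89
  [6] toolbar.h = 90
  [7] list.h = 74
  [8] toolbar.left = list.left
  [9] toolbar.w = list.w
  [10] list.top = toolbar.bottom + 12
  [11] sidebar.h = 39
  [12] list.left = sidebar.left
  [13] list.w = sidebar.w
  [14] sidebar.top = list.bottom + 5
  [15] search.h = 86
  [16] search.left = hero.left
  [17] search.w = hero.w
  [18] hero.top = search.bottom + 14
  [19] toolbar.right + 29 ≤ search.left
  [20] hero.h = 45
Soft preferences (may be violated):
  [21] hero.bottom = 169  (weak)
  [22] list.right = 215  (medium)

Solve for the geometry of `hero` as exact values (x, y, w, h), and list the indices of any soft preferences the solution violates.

hero = (x=192, y=138, w=89, h=45)
violated soft preferences: 21, 22

1. hero.x = 192  [search.left = hero.left]
2. hero.w = 89  [search.w = hero.w]
3. hero.y = 138  [hero.top = search.bottom + 14]
4. hero.h = 45  [hero.h = 45]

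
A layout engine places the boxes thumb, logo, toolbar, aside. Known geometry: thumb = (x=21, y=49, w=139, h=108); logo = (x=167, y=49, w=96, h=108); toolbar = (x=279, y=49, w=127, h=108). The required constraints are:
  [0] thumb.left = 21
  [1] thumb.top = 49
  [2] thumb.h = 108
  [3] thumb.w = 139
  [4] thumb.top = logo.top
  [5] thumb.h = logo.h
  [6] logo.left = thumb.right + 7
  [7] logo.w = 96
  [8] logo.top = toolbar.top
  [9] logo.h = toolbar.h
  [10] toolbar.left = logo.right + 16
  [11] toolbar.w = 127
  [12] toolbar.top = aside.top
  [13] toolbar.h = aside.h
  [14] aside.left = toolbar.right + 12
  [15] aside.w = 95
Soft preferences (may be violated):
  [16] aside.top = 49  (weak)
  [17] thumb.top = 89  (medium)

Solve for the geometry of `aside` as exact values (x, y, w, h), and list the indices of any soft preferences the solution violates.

1. aside.y = 49  [toolbar.top = aside.top]
2. aside.h = 108  [toolbar.h = aside.h]
3. aside.x = 418  [aside.left = toolbar.right + 12]
4. aside.w = 95  [aside.w = 95]

aside = (x=418, y=49, w=95, h=108)
violated soft preferences: 17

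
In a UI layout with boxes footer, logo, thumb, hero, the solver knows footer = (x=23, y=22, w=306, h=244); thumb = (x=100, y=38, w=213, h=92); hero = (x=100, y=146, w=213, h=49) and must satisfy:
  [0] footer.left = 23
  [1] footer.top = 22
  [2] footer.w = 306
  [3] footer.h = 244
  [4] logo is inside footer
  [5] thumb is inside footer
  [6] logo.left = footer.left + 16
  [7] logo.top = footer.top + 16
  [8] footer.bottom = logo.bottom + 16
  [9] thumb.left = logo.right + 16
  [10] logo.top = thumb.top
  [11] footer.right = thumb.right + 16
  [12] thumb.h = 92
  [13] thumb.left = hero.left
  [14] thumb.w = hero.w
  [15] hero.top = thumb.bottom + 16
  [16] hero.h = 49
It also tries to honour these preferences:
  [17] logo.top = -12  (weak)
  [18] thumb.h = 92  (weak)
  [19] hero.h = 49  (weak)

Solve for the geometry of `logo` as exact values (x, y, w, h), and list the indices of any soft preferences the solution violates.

logo = (x=39, y=38, w=45, h=212)
violated soft preferences: 17

1. logo.x = 39  [logo.left = footer.left + 16]
2. logo.y = 38  [logo.top = footer.top + 16]
3. logo.h = 212  [footer.bottom = logo.bottom + 16]
4. logo.w = 45  [thumb.left = logo.right + 16]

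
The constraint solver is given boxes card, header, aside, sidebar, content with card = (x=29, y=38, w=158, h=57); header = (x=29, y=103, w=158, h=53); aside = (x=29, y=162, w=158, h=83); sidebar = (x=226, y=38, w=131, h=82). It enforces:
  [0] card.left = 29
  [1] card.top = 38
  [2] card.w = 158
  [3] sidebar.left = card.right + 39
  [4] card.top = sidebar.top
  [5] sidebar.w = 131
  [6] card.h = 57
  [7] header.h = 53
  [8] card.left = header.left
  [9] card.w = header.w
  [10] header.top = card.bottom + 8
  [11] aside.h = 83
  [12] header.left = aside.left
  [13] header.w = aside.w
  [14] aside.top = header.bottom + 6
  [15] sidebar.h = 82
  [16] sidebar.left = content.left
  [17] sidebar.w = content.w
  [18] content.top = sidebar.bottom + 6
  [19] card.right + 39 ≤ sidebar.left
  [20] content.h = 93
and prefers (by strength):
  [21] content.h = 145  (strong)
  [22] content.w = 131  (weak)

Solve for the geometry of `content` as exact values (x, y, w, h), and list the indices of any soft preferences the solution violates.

content = (x=226, y=126, w=131, h=93)
violated soft preferences: 21

1. content.x = 226  [sidebar.left = content.left]
2. content.w = 131  [sidebar.w = content.w]
3. content.y = 126  [content.top = sidebar.bottom + 6]
4. content.h = 93  [content.h = 93]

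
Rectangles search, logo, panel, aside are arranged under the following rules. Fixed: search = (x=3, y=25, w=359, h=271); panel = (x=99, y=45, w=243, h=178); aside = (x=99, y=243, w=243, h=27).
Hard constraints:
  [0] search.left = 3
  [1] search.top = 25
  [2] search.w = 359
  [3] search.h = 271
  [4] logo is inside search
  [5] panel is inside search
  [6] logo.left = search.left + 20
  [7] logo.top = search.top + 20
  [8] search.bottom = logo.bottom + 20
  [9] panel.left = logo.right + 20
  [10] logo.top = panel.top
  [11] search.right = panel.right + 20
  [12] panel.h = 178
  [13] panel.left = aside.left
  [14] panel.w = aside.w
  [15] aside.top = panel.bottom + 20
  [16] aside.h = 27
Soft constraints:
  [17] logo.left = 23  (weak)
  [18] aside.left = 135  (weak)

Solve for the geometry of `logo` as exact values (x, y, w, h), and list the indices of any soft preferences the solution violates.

1. logo.x = 23  [logo.left = search.left + 20]
2. logo.y = 45  [logo.top = search.top + 20]
3. logo.h = 231  [search.bottom = logo.bottom + 20]
4. logo.w = 56  [panel.left = logo.right + 20]

logo = (x=23, y=45, w=56, h=231)
violated soft preferences: 18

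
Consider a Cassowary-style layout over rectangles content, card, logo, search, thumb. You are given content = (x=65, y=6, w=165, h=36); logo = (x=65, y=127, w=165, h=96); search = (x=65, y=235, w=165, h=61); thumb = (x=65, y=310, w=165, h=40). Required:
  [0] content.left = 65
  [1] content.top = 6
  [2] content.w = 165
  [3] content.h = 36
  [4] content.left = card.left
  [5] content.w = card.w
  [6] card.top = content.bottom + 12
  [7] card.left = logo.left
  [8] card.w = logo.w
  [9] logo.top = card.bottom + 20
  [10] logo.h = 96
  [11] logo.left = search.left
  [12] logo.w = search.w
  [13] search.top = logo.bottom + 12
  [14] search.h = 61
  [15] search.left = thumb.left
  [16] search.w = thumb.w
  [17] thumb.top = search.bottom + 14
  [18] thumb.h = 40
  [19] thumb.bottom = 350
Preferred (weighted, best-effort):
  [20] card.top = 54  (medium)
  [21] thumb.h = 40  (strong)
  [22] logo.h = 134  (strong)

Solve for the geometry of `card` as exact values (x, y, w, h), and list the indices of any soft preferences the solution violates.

1. card.x = 65  [content.left = card.left]
2. card.w = 165  [content.w = card.w]
3. card.y = 54  [card.top = content.bottom + 12]
4. card.h = 53  [logo.top = card.bottom + 20]

card = (x=65, y=54, w=165, h=53)
violated soft preferences: 22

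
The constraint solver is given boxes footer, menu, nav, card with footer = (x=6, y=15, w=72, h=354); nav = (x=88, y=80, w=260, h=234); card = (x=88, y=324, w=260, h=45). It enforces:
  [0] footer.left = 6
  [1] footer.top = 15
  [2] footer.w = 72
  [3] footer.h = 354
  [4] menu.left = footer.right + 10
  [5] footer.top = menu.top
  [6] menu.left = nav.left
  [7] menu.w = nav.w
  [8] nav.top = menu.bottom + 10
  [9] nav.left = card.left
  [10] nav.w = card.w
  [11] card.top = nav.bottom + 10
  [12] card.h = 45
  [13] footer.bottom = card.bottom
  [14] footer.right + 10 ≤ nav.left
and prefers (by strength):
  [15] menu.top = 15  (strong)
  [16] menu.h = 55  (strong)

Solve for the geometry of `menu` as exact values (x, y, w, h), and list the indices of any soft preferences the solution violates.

1. menu.x = 88  [menu.left = footer.right + 10]
2. menu.y = 15  [footer.top = menu.top]
3. menu.w = 260  [menu.w = nav.w]
4. menu.h = 55  [nav.top = menu.bottom + 10]

menu = (x=88, y=15, w=260, h=55)
violated soft preferences: none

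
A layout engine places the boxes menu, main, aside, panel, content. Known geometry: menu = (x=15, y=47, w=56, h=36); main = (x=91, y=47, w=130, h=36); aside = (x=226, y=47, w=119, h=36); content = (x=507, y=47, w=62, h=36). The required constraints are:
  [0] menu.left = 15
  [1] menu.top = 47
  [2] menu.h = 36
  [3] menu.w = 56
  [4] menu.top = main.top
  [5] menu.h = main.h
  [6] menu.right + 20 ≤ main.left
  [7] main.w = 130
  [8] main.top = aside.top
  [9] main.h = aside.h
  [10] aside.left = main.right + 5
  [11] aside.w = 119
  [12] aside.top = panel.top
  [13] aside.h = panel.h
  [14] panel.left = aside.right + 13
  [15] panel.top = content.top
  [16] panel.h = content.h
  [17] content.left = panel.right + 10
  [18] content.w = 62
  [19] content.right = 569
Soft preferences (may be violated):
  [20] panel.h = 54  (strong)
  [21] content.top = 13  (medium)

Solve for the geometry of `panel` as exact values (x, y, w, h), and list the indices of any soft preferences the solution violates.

1. panel.y = 47  [aside.top = panel.top]
2. panel.h = 36  [aside.h = panel.h]
3. panel.x = 358  [panel.left = aside.right + 13]
4. panel.w = 139  [content.left = panel.right + 10]

panel = (x=358, y=47, w=139, h=36)
violated soft preferences: 20, 21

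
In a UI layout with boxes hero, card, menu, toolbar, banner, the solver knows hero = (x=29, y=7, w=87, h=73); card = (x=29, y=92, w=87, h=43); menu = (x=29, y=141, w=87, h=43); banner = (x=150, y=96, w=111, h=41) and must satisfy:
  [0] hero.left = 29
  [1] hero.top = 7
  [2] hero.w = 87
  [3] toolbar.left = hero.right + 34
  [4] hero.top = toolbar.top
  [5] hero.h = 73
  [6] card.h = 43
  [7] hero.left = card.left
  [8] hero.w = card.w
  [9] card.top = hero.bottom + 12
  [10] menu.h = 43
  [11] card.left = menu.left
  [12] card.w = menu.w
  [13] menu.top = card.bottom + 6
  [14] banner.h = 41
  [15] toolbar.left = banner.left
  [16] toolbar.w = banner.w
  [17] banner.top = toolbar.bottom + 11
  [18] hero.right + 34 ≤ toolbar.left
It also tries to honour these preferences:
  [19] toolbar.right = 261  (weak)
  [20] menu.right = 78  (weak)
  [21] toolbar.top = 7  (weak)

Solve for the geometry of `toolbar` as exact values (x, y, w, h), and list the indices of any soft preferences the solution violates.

toolbar = (x=150, y=7, w=111, h=78)
violated soft preferences: 20

1. toolbar.x = 150  [toolbar.left = hero.right + 34]
2. toolbar.y = 7  [hero.top = toolbar.top]
3. toolbar.w = 111  [toolbar.w = banner.w]
4. toolbar.h = 78  [banner.top = toolbar.bottom + 11]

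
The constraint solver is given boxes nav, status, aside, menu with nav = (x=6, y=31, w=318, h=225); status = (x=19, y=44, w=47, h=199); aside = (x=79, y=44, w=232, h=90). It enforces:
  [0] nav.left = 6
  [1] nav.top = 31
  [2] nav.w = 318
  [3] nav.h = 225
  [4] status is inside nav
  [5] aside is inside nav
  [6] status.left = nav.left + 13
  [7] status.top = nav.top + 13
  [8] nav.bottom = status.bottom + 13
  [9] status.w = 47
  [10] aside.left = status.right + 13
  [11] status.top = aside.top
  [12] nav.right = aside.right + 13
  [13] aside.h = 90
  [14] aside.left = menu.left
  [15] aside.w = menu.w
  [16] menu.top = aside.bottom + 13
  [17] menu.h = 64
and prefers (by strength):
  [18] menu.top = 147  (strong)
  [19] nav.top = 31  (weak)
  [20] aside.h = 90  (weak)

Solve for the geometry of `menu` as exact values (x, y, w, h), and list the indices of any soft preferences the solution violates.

1. menu.x = 79  [aside.left = menu.left]
2. menu.w = 232  [aside.w = menu.w]
3. menu.y = 147  [menu.top = aside.bottom + 13]
4. menu.h = 64  [menu.h = 64]

menu = (x=79, y=147, w=232, h=64)
violated soft preferences: none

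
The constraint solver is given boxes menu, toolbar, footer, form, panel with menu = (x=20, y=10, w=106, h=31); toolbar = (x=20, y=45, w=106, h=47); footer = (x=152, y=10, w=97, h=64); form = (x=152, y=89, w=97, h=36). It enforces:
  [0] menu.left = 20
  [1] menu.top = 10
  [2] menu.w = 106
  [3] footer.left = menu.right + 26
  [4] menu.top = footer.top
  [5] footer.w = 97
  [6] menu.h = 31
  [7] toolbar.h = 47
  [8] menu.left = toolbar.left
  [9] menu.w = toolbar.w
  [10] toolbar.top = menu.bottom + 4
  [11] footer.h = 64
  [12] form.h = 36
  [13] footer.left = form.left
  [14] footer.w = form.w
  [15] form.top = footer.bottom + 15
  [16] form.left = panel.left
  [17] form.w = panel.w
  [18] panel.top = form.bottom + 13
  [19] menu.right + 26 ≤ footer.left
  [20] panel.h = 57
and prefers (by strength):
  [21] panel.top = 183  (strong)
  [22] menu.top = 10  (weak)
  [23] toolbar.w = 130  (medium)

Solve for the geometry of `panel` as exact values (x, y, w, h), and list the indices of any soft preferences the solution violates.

1. panel.x = 152  [form.left = panel.left]
2. panel.w = 97  [form.w = panel.w]
3. panel.y = 138  [panel.top = form.bottom + 13]
4. panel.h = 57  [panel.h = 57]

panel = (x=152, y=138, w=97, h=57)
violated soft preferences: 21, 23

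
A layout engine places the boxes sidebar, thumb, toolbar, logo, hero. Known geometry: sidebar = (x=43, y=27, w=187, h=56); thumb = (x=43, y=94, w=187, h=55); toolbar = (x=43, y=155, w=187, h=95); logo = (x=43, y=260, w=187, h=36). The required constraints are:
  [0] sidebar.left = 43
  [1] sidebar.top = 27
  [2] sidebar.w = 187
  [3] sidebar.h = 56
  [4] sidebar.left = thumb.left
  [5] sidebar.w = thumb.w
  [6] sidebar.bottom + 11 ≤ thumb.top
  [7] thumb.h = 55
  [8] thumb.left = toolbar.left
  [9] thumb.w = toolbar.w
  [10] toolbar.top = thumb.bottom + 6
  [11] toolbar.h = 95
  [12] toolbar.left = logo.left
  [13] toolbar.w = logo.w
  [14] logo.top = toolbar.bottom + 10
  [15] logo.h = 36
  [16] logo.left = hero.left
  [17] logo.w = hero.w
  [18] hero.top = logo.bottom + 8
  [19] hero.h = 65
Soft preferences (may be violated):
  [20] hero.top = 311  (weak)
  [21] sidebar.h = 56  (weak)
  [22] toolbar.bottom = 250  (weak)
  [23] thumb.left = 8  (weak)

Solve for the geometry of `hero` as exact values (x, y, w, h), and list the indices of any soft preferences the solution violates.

hero = (x=43, y=304, w=187, h=65)
violated soft preferences: 20, 23

1. hero.x = 43  [logo.left = hero.left]
2. hero.w = 187  [logo.w = hero.w]
3. hero.y = 304  [hero.top = logo.bottom + 8]
4. hero.h = 65  [hero.h = 65]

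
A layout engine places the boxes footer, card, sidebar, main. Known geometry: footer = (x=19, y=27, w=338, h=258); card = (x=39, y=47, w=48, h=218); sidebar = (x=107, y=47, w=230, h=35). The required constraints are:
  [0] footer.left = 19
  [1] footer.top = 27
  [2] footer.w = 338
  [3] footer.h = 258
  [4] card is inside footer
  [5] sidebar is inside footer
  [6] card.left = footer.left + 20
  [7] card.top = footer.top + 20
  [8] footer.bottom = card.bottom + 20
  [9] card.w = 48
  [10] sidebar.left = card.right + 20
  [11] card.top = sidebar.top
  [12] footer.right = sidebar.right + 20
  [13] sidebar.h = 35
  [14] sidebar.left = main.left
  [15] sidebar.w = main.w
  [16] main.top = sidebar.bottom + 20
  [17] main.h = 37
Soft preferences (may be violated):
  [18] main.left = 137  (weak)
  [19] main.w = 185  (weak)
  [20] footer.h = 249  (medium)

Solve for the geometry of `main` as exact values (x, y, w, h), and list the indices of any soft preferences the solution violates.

main = (x=107, y=102, w=230, h=37)
violated soft preferences: 18, 19, 20

1. main.x = 107  [sidebar.left = main.left]
2. main.w = 230  [sidebar.w = main.w]
3. main.y = 102  [main.top = sidebar.bottom + 20]
4. main.h = 37  [main.h = 37]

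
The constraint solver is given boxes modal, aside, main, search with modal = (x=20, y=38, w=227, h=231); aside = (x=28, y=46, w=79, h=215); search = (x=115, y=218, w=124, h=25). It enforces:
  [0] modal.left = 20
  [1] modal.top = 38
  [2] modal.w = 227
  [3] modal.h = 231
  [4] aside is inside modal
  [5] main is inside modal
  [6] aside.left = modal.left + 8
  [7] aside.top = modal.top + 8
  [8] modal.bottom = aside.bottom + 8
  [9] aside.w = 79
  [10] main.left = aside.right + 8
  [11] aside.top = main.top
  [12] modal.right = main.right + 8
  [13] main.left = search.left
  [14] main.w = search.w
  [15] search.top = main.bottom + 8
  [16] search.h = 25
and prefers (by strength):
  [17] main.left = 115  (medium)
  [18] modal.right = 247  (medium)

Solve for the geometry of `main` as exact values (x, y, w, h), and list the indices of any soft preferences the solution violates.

main = (x=115, y=46, w=124, h=164)
violated soft preferences: none

1. main.x = 115  [main.left = aside.right + 8]
2. main.y = 46  [aside.top = main.top]
3. main.w = 124  [modal.right = main.right + 8]
4. main.h = 164  [search.top = main.bottom + 8]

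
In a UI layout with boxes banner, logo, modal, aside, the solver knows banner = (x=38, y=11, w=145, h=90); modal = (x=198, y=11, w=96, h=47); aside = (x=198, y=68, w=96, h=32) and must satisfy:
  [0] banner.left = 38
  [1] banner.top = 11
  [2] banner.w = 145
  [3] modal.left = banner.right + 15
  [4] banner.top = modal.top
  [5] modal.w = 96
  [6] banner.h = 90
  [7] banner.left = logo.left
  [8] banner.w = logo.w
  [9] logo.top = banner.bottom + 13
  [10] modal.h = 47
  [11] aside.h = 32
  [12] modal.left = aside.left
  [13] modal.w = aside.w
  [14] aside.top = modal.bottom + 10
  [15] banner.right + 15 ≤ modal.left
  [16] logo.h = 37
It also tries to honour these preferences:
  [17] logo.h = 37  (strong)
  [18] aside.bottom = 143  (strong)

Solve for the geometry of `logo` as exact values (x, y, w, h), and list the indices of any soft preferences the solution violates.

logo = (x=38, y=114, w=145, h=37)
violated soft preferences: 18

1. logo.x = 38  [banner.left = logo.left]
2. logo.w = 145  [banner.w = logo.w]
3. logo.y = 114  [logo.top = banner.bottom + 13]
4. logo.h = 37  [logo.h = 37]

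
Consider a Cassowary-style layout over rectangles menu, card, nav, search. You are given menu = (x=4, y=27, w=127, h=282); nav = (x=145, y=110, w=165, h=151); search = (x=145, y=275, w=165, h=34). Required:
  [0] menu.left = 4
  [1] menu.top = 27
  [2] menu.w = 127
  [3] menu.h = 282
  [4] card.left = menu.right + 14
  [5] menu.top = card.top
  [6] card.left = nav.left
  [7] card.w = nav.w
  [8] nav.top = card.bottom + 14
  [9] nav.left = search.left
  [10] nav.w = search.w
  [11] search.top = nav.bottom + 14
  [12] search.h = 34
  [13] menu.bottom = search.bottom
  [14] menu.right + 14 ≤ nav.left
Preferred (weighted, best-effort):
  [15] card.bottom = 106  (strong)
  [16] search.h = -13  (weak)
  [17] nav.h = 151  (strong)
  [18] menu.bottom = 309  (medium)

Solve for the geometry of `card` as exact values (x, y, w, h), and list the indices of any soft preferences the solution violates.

card = (x=145, y=27, w=165, h=69)
violated soft preferences: 15, 16

1. card.x = 145  [card.left = menu.right + 14]
2. card.y = 27  [menu.top = card.top]
3. card.w = 165  [card.w = nav.w]
4. card.h = 69  [nav.top = card.bottom + 14]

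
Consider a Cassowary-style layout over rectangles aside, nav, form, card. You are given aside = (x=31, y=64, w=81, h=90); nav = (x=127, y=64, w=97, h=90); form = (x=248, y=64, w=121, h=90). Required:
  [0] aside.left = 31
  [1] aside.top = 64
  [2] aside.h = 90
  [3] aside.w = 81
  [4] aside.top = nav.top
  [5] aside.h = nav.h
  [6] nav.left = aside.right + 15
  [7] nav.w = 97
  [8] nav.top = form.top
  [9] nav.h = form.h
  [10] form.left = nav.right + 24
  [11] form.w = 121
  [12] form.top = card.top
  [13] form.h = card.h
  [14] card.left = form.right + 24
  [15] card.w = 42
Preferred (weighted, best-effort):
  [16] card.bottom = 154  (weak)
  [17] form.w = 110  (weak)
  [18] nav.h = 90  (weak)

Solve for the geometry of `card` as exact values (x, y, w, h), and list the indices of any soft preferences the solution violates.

card = (x=393, y=64, w=42, h=90)
violated soft preferences: 17

1. card.y = 64  [form.top = card.top]
2. card.h = 90  [form.h = card.h]
3. card.x = 393  [card.left = form.right + 24]
4. card.w = 42  [card.w = 42]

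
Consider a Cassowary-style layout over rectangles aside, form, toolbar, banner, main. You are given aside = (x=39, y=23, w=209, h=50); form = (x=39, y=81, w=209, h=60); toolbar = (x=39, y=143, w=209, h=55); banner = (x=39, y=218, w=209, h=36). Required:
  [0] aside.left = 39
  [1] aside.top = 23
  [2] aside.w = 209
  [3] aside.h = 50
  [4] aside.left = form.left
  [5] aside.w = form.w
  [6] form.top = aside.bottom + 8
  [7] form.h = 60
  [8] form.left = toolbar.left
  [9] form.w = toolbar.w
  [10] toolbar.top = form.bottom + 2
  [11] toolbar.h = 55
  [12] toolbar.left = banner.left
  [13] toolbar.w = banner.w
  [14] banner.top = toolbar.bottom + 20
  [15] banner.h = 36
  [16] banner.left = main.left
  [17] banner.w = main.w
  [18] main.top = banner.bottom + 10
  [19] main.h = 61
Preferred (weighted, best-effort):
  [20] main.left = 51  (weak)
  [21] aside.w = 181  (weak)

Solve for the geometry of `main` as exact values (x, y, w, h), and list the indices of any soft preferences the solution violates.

1. main.x = 39  [banner.left = main.left]
2. main.w = 209  [banner.w = main.w]
3. main.y = 264  [main.top = banner.bottom + 10]
4. main.h = 61  [main.h = 61]

main = (x=39, y=264, w=209, h=61)
violated soft preferences: 20, 21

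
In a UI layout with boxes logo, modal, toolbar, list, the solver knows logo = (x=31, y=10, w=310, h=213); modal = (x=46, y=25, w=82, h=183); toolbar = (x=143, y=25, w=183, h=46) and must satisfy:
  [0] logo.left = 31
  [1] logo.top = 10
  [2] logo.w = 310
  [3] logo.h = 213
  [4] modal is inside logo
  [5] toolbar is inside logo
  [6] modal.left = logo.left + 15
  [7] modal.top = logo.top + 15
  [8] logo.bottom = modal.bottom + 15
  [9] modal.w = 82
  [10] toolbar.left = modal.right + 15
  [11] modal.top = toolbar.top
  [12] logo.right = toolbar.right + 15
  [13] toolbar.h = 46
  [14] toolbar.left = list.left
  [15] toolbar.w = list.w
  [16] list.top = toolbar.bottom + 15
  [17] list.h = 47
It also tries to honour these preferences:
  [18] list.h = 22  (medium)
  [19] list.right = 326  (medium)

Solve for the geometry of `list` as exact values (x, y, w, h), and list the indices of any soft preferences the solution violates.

1. list.x = 143  [toolbar.left = list.left]
2. list.w = 183  [toolbar.w = list.w]
3. list.y = 86  [list.top = toolbar.bottom + 15]
4. list.h = 47  [list.h = 47]

list = (x=143, y=86, w=183, h=47)
violated soft preferences: 18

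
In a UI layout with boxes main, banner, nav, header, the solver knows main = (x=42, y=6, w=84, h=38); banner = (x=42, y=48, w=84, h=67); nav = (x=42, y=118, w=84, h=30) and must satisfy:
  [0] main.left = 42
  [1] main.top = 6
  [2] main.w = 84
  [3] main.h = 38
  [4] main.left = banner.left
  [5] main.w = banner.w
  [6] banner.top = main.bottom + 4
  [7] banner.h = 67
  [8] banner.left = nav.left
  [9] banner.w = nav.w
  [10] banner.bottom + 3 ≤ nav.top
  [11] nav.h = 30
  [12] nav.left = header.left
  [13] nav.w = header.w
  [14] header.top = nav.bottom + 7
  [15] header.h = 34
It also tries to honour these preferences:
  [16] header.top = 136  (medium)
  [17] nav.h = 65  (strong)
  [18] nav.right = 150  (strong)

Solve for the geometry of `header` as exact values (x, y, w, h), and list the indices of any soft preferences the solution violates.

header = (x=42, y=155, w=84, h=34)
violated soft preferences: 16, 17, 18

1. header.x = 42  [nav.left = header.left]
2. header.w = 84  [nav.w = header.w]
3. header.y = 155  [header.top = nav.bottom + 7]
4. header.h = 34  [header.h = 34]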